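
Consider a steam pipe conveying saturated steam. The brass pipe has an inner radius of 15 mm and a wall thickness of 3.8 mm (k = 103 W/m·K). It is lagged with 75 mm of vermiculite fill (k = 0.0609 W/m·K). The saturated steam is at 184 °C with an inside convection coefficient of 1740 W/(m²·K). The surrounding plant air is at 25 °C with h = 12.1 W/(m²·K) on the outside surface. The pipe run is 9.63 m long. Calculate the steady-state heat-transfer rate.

Q ≈ 352 W

Radial resistances (cylindrical: R_cond = ln(r_o/r_i)/(2πkL), R_conv = 1/(h·2πrL)):
R_inner film = 1/(h_i·2πr₁L) = 1/(1740×2π×0.015×9.63) = 6.332×10^-4 K/W
R_brass pipe wall = ln(18.8/15)/(2π×103×9.63) = 3.623×10^-5 K/W
R_vermiculite fill = ln(93.8/18.8)/(2π×0.0609×9.63) = 0.4362 K/W
R_outer film = 1/(h_o·2πr_oL) = 1/(12.1×2π×0.0938×9.63) = 0.01456 K/W
R_total = 0.4514 K/W
Q = ΔT/R_total = 159/0.4514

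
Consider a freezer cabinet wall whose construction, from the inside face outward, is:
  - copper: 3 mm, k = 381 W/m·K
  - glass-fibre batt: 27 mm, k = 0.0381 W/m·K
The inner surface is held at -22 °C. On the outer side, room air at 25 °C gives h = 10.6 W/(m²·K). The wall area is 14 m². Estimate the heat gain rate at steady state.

Q ≈ 819 W

Thermal resistances in series:
R_copper = L/(kA) = 0.003/(381×14) = 5.624×10^-7 K/W
R_glass-fibre batt = L/(kA) = 0.027/(0.0381×14) = 0.05062 K/W
R_outer film = 1/(h_o·A) = 1/(10.6×14) = 0.006739 K/W
R_total = 0.05736 K/W
Q = ΔT / R_total = 47 / 0.05736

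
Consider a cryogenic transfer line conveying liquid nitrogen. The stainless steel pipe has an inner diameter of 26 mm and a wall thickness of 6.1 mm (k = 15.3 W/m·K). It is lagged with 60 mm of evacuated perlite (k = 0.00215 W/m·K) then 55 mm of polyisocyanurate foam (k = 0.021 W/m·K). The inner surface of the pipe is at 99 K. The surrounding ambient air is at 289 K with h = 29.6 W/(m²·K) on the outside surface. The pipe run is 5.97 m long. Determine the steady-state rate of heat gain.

For a radial system each layer contributes R = ln(r_out/r_in)/(2πkL); films add R = 1/(hA).
R_stainless steel pipe wall = ln(19.1/13)/(2π×15.3×5.97) = 6.704×10^-4 K/W
R_evacuated perlite = ln(79.1/19.1)/(2π×0.00215×5.97) = 17.62 K/W
R_polyisocyanurate foam = ln(134.1/79.1)/(2π×0.021×5.97) = 0.6701 K/W
R_outer film = 1/(h_o·2πr_oL) = 1/(29.6×2π×0.1341×5.97) = 0.006716 K/W
R_total = 18.3 K/W
Q = ΔT/R_total = 190/18.3

Q ≈ 10.4 W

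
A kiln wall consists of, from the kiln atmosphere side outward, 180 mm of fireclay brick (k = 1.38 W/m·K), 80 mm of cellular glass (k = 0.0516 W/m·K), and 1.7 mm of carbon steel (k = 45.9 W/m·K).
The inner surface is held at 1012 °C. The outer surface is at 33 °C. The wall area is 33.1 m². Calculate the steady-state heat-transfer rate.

Model the wall as resistances in series:
R_fireclay brick = L/(kA) = 0.18/(1.38×33.1) = 0.003941 K/W
R_cellular glass = L/(kA) = 0.08/(0.0516×33.1) = 0.04684 K/W
R_carbon steel = L/(kA) = 0.0017/(45.9×33.1) = 1.119×10^-6 K/W
R_total = 0.05078 K/W
Q = ΔT / R_total = 979 / 0.05078

Q ≈ 19300 W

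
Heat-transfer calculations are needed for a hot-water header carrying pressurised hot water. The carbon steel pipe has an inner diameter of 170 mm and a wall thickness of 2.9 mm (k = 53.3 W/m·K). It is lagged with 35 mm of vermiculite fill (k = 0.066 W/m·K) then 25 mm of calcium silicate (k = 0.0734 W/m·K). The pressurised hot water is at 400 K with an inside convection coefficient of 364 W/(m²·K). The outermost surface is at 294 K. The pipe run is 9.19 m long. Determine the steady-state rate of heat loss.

Per-layer cylindrical resistances, series-summed:
R_inner film = 1/(h_i·2πr₁L) = 1/(364×2π×0.085×9.19) = 5.597×10^-4 K/W
R_carbon steel pipe wall = ln(87.9/85)/(2π×53.3×9.19) = 1.09×10^-5 K/W
R_vermiculite fill = ln(122.9/87.9)/(2π×0.066×9.19) = 0.08795 K/W
R_calcium silicate = ln(147.9/122.9)/(2π×0.0734×9.19) = 0.04369 K/W
R_total = 0.1322 K/W
Q = ΔT/R_total = 106/0.1322

Q ≈ 802 W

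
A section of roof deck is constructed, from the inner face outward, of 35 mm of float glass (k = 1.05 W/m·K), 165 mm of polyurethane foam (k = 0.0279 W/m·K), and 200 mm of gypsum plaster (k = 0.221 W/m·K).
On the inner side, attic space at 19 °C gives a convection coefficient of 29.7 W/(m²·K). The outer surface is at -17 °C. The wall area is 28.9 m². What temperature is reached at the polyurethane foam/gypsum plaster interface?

Using the resistance-network approach (series):
R_inner film = 1/(h_i·A) = 1/(29.7×28.9) = 0.001165 K/W
R_float glass = L/(kA) = 0.035/(1.05×28.9) = 0.001153 K/W
R_polyurethane foam = L/(kA) = 0.165/(0.0279×28.9) = 0.2046 K/W
R_gypsum plaster = L/(kA) = 0.2/(0.221×28.9) = 0.03131 K/W
R_total = 0.2383 K/W;  Q = ΔT/R_total = 36/0.2383 = 151.1 W
T_interface = T_inner − Q·ΣR(inner→interface) = 19 − 151×0.207

T ≈ -12.3 °C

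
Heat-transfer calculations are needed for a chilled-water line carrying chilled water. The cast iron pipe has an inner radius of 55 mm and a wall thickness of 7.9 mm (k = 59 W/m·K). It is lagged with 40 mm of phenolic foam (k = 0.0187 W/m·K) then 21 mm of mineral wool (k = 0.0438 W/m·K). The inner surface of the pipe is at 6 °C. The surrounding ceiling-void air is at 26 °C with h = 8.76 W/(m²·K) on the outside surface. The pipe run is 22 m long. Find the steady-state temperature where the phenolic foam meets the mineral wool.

For a radial system each layer contributes R = ln(r_out/r_in)/(2πkL); films add R = 1/(hA).
R_cast iron pipe wall = ln(62.9/55)/(2π×59×22) = 1.646×10^-5 K/W
R_phenolic foam = ln(102.9/62.9)/(2π×0.0187×22) = 0.1904 K/W
R_mineral wool = ln(123.9/102.9)/(2π×0.0438×22) = 0.03067 K/W
R_outer film = 1/(h_o·2πr_oL) = 1/(8.76×2π×0.1239×22) = 0.006665 K/W
R_total = 0.2278 K/W
Q = ΔT/R_total = 20/0.2278
Q = 87.8 W
T_interface = T_inner + Q·ΣR(inner→interface) = 6 + 87.8×0.1904

T ≈ 22.7 °C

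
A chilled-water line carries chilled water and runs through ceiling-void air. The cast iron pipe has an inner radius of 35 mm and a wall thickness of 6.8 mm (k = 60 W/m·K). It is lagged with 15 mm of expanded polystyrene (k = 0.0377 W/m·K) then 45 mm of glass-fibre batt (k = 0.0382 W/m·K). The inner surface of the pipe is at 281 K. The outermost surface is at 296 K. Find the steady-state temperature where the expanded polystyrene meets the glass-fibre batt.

T ≈ 286 K

Radial resistances (cylindrical: R_cond = ln(r_o/r_i)/(2πkL), R_conv = 1/(h·2πrL)):
R_cast iron pipe wall = ln(41.8/35)/(2π×60×1) = 4.71×10^-4 K/W
R_expanded polystyrene = ln(56.8/41.8)/(2π×0.0377×1) = 1.295 K/W
R_glass-fibre batt = ln(101.8/56.8)/(2π×0.0382×1) = 2.431 K/W
R_total = 3.726 K/W
Q = ΔT/R_total = 15/3.726
Q = 4.03 W/m
T_interface = T_inner + Q·ΣR(inner→interface) = 281 + 4.03×1.295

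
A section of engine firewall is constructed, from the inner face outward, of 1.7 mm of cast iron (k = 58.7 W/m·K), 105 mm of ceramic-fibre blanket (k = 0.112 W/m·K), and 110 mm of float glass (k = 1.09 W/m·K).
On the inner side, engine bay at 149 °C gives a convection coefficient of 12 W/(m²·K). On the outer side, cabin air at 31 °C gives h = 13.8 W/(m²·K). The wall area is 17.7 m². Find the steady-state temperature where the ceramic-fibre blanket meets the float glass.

T ≈ 48.1 °C

Treating each layer as a thermal resistance in series:
R_inner film = 1/(h_i·A) = 1/(12×17.7) = 0.004708 K/W
R_cast iron = L/(kA) = 0.0017/(58.7×17.7) = 1.636×10^-6 K/W
R_ceramic-fibre blanket = L/(kA) = 0.105/(0.112×17.7) = 0.05297 K/W
R_float glass = L/(kA) = 0.11/(1.09×17.7) = 0.005702 K/W
R_outer film = 1/(h_o·A) = 1/(13.8×17.7) = 0.004094 K/W
R_total = 0.06747 K/W;  Q = ΔT/R_total = 118/0.06747 = 1749 W
T_interface = T_inner − Q·ΣR(inner→interface) = 149 − 1750×0.05768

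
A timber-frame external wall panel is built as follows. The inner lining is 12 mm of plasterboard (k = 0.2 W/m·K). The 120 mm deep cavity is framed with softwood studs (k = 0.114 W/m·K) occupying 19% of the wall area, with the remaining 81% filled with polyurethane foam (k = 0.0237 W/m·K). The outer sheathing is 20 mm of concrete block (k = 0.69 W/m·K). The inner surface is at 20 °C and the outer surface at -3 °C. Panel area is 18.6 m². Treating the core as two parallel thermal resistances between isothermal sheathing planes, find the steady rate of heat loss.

Sheathing layers in series; stud and cavity paths in parallel between them.
R_inner = 0.012/(0.2×18.6) = 0.003226 K/W
R_stud  = 0.12/(0.114×0.19×18.6) = 0.2979 K/W
R_cav   = 0.12/(0.0237×0.81×18.6) = 0.3361 K/W
1/R_core = 1/R_stud + 1/R_cav → R_core = 0.1579 K/W
R_outer = 0.02/(0.69×18.6) = 0.001558 K/W
R_total = 0.1627 K/W
Q = ΔT/R_total = 23/0.1627

Q ≈ 141 W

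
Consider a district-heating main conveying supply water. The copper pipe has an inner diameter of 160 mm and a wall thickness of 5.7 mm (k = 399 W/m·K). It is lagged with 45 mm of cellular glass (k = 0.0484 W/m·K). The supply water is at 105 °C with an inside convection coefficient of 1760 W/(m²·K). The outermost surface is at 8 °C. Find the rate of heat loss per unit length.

Treating each annulus and film as a series resistance:
R_inner film = 1/(h_i·2πr₁L) = 1/(1760×2π×0.08×1) = 0.00113 K/W
R_copper pipe wall = ln(85.7/80)/(2π×399×1) = 2.745×10^-5 K/W
R_cellular glass = ln(130.7/85.7)/(2π×0.0484×1) = 1.388 K/W
R_total = 1.389 K/W
Q = ΔT/R_total = 97/1.389

q′ ≈ 69.8 W/m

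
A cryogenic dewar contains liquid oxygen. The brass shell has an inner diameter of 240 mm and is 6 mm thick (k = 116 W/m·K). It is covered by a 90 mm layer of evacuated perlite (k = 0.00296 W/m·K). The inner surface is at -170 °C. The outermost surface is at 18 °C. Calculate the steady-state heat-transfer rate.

Q ≈ 2.11 W

Radial (spherical) resistances in series:
R_brass shell = (1/0.12 − 1/0.126)/(4π×116) = 2.722×10^-4 K/W
R_evacuated perlite = (1/0.126 − 1/0.216)/(4π×0.00296) = 88.9 K/W
R_total = 88.9 K/W
Q = ΔT/R_total = 188/88.9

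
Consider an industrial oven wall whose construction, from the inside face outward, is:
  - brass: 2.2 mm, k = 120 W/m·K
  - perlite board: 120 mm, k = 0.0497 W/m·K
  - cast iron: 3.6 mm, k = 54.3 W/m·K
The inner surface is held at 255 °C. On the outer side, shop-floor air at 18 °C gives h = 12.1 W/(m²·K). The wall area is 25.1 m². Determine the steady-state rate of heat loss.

Q ≈ 2380 W

Model the wall as resistances in series:
R_brass = L/(kA) = 0.0022/(120×25.1) = 7.304×10^-7 K/W
R_perlite board = L/(kA) = 0.12/(0.0497×25.1) = 0.09619 K/W
R_cast iron = L/(kA) = 0.0036/(54.3×25.1) = 2.641×10^-6 K/W
R_outer film = 1/(h_o·A) = 1/(12.1×25.1) = 0.003293 K/W
R_total = 0.09949 K/W
Q = ΔT / R_total = 237 / 0.09949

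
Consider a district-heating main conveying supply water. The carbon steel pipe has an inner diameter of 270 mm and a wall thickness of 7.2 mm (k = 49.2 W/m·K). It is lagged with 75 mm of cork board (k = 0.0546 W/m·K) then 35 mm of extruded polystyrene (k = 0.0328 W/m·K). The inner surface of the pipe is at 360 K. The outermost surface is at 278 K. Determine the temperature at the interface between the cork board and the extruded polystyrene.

T ≈ 308 K

Cylindrical conduction, so R = ln(r₂/r₁)/(2πkL) per layer, in series:
R_carbon steel pipe wall = ln(142.2/135)/(2π×49.2×1) = 1.681×10^-4 K/W
R_cork board = ln(217.2/142.2)/(2π×0.0546×1) = 1.235 K/W
R_extruded polystyrene = ln(252.2/217.2)/(2π×0.0328×1) = 0.7249 K/W
R_total = 1.96 K/W
Q = ΔT/R_total = 82/1.96
Q = 41.8 W/m
T_interface = T_inner − Q·ΣR(inner→interface) = 360 − 41.8×1.235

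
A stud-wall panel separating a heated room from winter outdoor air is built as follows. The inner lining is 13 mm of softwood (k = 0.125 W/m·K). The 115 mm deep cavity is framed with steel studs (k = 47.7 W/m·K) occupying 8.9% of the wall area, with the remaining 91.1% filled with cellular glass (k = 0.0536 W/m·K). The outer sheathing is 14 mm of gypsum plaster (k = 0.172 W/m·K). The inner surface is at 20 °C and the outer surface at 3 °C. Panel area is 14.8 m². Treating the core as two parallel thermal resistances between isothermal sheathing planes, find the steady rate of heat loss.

Q ≈ 1190 W

Sheathing layers in series; stud and cavity paths in parallel between them.
R_inner = 0.013/(0.125×14.8) = 0.007027 K/W
R_stud  = 0.115/(47.7×0.089×14.8) = 0.00183 K/W
R_cav   = 0.115/(0.0536×0.911×14.8) = 0.1591 K/W
1/R_core = 1/R_stud + 1/R_cav → R_core = 0.00181 K/W
R_outer = 0.014/(0.172×14.8) = 0.0055 K/W
R_total = 0.01434 K/W
Q = ΔT/R_total = 17/0.01434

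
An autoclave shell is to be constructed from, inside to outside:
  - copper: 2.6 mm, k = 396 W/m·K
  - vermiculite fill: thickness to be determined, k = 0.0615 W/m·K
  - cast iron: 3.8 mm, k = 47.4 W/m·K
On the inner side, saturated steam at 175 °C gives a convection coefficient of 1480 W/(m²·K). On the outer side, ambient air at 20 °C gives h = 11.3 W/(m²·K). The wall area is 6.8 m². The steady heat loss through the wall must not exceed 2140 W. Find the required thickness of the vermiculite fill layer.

Treating each layer as a thermal resistance in series:
R_inner film = 1/(h_i·A) = 1/(1480×6.8) = 9.936×10^-5 K/W
R_copper = L/(kA) = 0.0026/(396×6.8) = 9.655×10^-7 K/W
R_cast iron = L/(kA) = 0.0038/(47.4×6.8) = 1.179×10^-5 K/W
R_outer film = 1/(h_o·A) = 1/(11.3×6.8) = 0.01301 K/W
Sum of the known resistances R_other = 0.01313 K/W
Required total resistance R_tot = ΔT/Q_allow = 155/2140 = 0.07243 K/W
R_vermiculite fill = R_tot − R_other = 0.0593 K/W
L = R·k·A = 0.0593×0.0615×6.8

L ≈ 24.8 mm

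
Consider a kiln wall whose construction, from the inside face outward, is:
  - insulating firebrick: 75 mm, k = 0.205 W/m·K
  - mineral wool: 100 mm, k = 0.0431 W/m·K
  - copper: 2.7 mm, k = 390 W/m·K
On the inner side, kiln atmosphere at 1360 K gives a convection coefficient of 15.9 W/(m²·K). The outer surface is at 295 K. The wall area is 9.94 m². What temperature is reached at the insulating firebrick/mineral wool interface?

Using the resistance-network approach (series):
R_inner film = 1/(h_i·A) = 1/(15.9×9.94) = 0.006327 K/W
R_insulating firebrick = L/(kA) = 0.075/(0.205×9.94) = 0.03681 K/W
R_mineral wool = L/(kA) = 0.1/(0.0431×9.94) = 0.2334 K/W
R_copper = L/(kA) = 0.0027/(390×9.94) = 6.965×10^-7 K/W
R_total = 0.2766 K/W;  Q = ΔT/R_total = 1065/0.2766 = 3851 W
T_interface = T_inner − Q·ΣR(inner→interface) = 1360 − 3850×0.04313

T ≈ 1190 K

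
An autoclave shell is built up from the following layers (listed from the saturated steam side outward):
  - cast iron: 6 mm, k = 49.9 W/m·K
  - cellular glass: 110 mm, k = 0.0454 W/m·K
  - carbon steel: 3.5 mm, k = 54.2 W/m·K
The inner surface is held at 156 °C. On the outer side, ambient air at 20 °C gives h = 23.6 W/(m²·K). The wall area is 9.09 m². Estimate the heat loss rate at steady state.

Q ≈ 501 W

Using the resistance-network approach (series):
R_cast iron = L/(kA) = 0.006/(49.9×9.09) = 1.323×10^-5 K/W
R_cellular glass = L/(kA) = 0.11/(0.0454×9.09) = 0.2665 K/W
R_carbon steel = L/(kA) = 0.0035/(54.2×9.09) = 7.104×10^-6 K/W
R_outer film = 1/(h_o·A) = 1/(23.6×9.09) = 0.004661 K/W
R_total = 0.2712 K/W
Q = ΔT / R_total = 136 / 0.2712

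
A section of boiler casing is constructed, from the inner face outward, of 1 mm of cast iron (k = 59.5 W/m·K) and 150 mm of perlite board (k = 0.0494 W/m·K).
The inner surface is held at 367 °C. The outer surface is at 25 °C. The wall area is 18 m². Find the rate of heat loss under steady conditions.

Thermal resistances in series:
R_cast iron = L/(kA) = 0.001/(59.5×18) = 9.337×10^-7 K/W
R_perlite board = L/(kA) = 0.15/(0.0494×18) = 0.1687 K/W
R_total = 0.1687 K/W
Q = ΔT / R_total = 342 / 0.1687

Q ≈ 2030 W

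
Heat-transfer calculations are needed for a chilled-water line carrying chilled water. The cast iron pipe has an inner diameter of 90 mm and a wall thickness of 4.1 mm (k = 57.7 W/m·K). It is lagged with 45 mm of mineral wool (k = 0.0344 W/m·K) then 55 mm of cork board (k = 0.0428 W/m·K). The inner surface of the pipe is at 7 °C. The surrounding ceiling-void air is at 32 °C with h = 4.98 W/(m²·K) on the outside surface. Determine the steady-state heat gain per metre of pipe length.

q′ ≈ 5.07 W/m

Treating each annulus and film as a series resistance:
R_cast iron pipe wall = ln(49.1/45)/(2π×57.7×1) = 2.405×10^-4 K/W
R_mineral wool = ln(94.1/49.1)/(2π×0.0344×1) = 3.01 K/W
R_cork board = ln(149.1/94.1)/(2π×0.0428×1) = 1.712 K/W
R_outer film = 1/(h_o·2πr_oL) = 1/(4.98×2π×0.1491×1) = 0.2143 K/W
R_total = 4.936 K/W
Q = ΔT/R_total = 25/4.936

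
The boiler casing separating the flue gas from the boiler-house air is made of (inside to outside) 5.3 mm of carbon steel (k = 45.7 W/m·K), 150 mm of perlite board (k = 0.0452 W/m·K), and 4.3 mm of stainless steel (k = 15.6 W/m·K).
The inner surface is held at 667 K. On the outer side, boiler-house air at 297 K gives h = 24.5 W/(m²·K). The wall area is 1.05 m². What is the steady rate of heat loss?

Q ≈ 116 W

Series thermal resistances:
R_carbon steel = L/(kA) = 0.0053/(45.7×1.05) = 1.105×10^-4 K/W
R_perlite board = L/(kA) = 0.15/(0.0452×1.05) = 3.161 K/W
R_stainless steel = L/(kA) = 0.0043/(15.6×1.05) = 2.625×10^-4 K/W
R_outer film = 1/(h_o·A) = 1/(24.5×1.05) = 0.03887 K/W
R_total = 3.2 K/W
Q = ΔT / R_total = 370 / 3.2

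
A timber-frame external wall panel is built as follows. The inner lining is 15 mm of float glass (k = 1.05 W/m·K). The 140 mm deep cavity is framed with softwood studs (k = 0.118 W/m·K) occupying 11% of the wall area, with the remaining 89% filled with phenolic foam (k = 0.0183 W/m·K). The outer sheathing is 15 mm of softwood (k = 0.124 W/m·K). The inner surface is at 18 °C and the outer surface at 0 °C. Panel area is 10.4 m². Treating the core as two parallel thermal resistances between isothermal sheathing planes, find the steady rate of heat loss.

Sheathing layers in series; stud and cavity paths in parallel between them.
R_inner = 0.015/(1.05×10.4) = 0.001374 K/W
R_stud  = 0.14/(0.118×0.11×10.4) = 1.037 K/W
R_cav   = 0.14/(0.0183×0.89×10.4) = 0.8265 K/W
1/R_core = 1/R_stud + 1/R_cav → R_core = 0.46 K/W
R_outer = 0.015/(0.124×10.4) = 0.01163 K/W
R_total = 0.473 K/W
Q = ΔT/R_total = 18/0.473

Q ≈ 38.1 W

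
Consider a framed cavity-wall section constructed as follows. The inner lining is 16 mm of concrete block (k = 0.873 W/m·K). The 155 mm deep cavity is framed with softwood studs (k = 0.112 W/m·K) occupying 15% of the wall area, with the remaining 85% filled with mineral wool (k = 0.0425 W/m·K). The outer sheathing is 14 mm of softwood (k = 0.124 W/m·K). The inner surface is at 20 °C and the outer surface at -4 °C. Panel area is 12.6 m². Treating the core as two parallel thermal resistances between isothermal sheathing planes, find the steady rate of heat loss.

Sheathing layers in series; stud and cavity paths in parallel between them.
R_inner = 0.016/(0.873×12.6) = 0.001455 K/W
R_stud  = 0.155/(0.112×0.15×12.6) = 0.7322 K/W
R_cav   = 0.155/(0.0425×0.85×12.6) = 0.3405 K/W
1/R_core = 1/R_stud + 1/R_cav → R_core = 0.2324 K/W
R_outer = 0.014/(0.124×12.6) = 0.008961 K/W
R_total = 0.2428 K/W
Q = ΔT/R_total = 24/0.2428

Q ≈ 98.8 W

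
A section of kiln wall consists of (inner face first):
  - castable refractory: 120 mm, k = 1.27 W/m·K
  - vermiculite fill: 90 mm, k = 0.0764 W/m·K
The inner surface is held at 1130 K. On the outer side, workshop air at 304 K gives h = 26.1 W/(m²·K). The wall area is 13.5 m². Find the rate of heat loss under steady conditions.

Q ≈ 8510 W

Using the resistance-network approach (series):
R_castable refractory = L/(kA) = 0.12/(1.27×13.5) = 0.006999 K/W
R_vermiculite fill = L/(kA) = 0.09/(0.0764×13.5) = 0.08726 K/W
R_outer film = 1/(h_o·A) = 1/(26.1×13.5) = 0.002838 K/W
R_total = 0.0971 K/W
Q = ΔT / R_total = 826 / 0.0971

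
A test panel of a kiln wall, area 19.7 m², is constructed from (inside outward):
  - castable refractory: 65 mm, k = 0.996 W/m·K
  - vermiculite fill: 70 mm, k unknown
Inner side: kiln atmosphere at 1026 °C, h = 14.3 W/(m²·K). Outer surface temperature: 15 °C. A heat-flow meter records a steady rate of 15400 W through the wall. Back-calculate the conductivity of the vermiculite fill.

k ≈ 0.0604 W/(m·K)

Series thermal resistances:
R_inner film = 1/(h_i·A) = 1/(14.3×19.7) = 0.00355 K/W
R_castable refractory = L/(kA) = 0.065/(0.996×19.7) = 0.003313 K/W
Sum of known resistances R_other = 0.006862 K/W
Total R = ΔT/Q = 1011/15400 = 0.06565 K/W
R_vermiculite fill = R_total − R_other = 0.05879 K/W
k = L/(R·A) = 0.07/(0.05879×19.7)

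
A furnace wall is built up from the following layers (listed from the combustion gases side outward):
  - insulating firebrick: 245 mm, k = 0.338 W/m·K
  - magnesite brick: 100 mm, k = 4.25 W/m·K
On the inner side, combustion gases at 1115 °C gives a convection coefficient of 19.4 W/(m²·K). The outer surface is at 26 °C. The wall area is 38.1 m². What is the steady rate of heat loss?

Q ≈ 51900 W

Thermal resistances in series:
R_inner film = 1/(h_i·A) = 1/(19.4×38.1) = 0.001353 K/W
R_insulating firebrick = L/(kA) = 0.245/(0.338×38.1) = 0.01902 K/W
R_magnesite brick = L/(kA) = 0.1/(4.25×38.1) = 6.176×10^-4 K/W
R_total = 0.021 K/W
Q = ΔT / R_total = 1089 / 0.021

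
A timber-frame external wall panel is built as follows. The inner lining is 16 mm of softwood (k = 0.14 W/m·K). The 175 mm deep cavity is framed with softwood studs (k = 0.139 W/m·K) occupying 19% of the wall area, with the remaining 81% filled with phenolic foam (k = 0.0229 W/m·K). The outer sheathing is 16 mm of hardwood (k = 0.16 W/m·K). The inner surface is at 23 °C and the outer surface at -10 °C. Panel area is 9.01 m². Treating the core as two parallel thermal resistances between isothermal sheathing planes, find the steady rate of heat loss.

Sheathing layers in series; stud and cavity paths in parallel between them.
R_inner = 0.016/(0.14×9.01) = 0.01268 K/W
R_stud  = 0.175/(0.139×0.19×9.01) = 0.7354 K/W
R_cav   = 0.175/(0.0229×0.81×9.01) = 1.047 K/W
1/R_core = 1/R_stud + 1/R_cav → R_core = 0.432 K/W
R_outer = 0.016/(0.16×9.01) = 0.0111 K/W
R_total = 0.4558 K/W
Q = ΔT/R_total = 33/0.4558

Q ≈ 72.4 W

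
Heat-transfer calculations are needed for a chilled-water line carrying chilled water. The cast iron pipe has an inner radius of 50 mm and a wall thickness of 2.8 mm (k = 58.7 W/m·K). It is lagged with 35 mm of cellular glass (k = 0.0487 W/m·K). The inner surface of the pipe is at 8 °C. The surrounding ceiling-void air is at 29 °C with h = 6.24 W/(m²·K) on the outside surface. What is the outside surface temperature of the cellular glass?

Radial resistances (cylindrical: R_cond = ln(r_o/r_i)/(2πkL), R_conv = 1/(h·2πrL)):
R_cast iron pipe wall = ln(52.8/50)/(2π×58.7×1) = 1.477×10^-4 K/W
R_cellular glass = ln(87.8/52.8)/(2π×0.0487×1) = 1.662 K/W
R_outer film = 1/(h_o·2πr_oL) = 1/(6.24×2π×0.0878×1) = 0.2905 K/W
R_total = 1.953 K/W
Q = ΔT/R_total = 21/1.953
Q = 10.8 W/m
T_interface = T_inner + Q·ΣR(inner→interface) = 8 + 10.8×1.662

T ≈ 25.9 °C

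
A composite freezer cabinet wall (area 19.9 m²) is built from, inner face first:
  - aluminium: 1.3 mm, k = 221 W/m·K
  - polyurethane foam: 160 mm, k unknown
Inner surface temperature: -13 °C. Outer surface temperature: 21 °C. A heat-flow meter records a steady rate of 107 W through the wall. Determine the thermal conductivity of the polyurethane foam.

k ≈ 0.0253 W/(m·K)

Model the wall as resistances in series:
R_aluminium = L/(kA) = 0.0013/(221×19.9) = 2.956×10^-7 K/W
Sum of known resistances R_other = 2.956×10^-7 K/W
Total R = ΔT/Q = 34/107 = 0.3178 K/W
R_polyurethane foam = R_total − R_other = 0.3178 K/W
k = L/(R·A) = 0.16/(0.3178×19.9)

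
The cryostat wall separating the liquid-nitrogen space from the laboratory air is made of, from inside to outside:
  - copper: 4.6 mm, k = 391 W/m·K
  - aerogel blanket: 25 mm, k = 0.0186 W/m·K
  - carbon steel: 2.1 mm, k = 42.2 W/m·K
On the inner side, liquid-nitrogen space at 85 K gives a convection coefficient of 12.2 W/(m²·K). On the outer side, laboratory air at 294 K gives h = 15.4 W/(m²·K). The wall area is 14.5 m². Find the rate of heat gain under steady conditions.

Thermal resistances in series:
R_inner film = 1/(h_i·A) = 1/(12.2×14.5) = 0.005653 K/W
R_copper = L/(kA) = 0.0046/(391×14.5) = 8.114×10^-7 K/W
R_aerogel blanket = L/(kA) = 0.025/(0.0186×14.5) = 0.0927 K/W
R_carbon steel = L/(kA) = 0.0021/(42.2×14.5) = 3.432×10^-6 K/W
R_outer film = 1/(h_o·A) = 1/(15.4×14.5) = 0.004478 K/W
R_total = 0.1028 K/W
Q = ΔT / R_total = 209 / 0.1028

Q ≈ 2030 W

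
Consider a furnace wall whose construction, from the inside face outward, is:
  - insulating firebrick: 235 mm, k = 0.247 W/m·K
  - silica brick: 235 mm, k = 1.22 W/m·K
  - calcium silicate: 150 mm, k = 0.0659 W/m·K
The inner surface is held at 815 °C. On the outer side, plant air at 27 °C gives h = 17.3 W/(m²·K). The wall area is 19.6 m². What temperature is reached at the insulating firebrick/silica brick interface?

T ≈ 599 °C

Model the wall as resistances in series:
R_insulating firebrick = L/(kA) = 0.235/(0.247×19.6) = 0.04854 K/W
R_silica brick = L/(kA) = 0.235/(1.22×19.6) = 0.009828 K/W
R_calcium silicate = L/(kA) = 0.15/(0.0659×19.6) = 0.1161 K/W
R_outer film = 1/(h_o·A) = 1/(17.3×19.6) = 0.002949 K/W
R_total = 0.1774 K/W;  Q = ΔT/R_total = 788/0.1774 = 4441 W
T_interface = T_inner − Q·ΣR(inner→interface) = 815 − 4440×0.04854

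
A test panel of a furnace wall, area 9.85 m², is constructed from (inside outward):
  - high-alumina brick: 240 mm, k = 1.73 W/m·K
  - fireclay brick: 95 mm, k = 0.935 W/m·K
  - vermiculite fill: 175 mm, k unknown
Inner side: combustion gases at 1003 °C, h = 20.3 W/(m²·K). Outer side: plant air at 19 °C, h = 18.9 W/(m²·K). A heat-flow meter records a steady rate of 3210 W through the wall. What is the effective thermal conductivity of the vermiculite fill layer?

Treating each layer as a thermal resistance in series:
R_inner film = 1/(h_i·A) = 1/(20.3×9.85) = 0.005001 K/W
R_high-alumina brick = L/(kA) = 0.24/(1.73×9.85) = 0.01408 K/W
R_fireclay brick = L/(kA) = 0.095/(0.935×9.85) = 0.01032 K/W
R_outer film = 1/(h_o·A) = 1/(18.9×9.85) = 0.005372 K/W
Sum of known resistances R_other = 0.03477 K/W
Total R = ΔT/Q = 984/3210 = 0.3065 K/W
R_vermiculite fill = R_total − R_other = 0.2718 K/W
k = L/(R·A) = 0.175/(0.2718×9.85)

k ≈ 0.0654 W/(m·K)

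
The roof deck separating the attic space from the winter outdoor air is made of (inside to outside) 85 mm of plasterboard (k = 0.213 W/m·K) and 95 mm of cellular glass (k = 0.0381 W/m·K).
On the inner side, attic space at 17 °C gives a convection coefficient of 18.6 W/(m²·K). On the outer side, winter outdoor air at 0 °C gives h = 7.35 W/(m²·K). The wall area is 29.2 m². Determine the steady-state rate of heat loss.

Q ≈ 161 W

Treating each layer as a thermal resistance in series:
R_inner film = 1/(h_i·A) = 1/(18.6×29.2) = 0.001841 K/W
R_plasterboard = L/(kA) = 0.085/(0.213×29.2) = 0.01367 K/W
R_cellular glass = L/(kA) = 0.095/(0.0381×29.2) = 0.08539 K/W
R_outer film = 1/(h_o·A) = 1/(7.35×29.2) = 0.004659 K/W
R_total = 0.1056 K/W
Q = ΔT / R_total = 17 / 0.1056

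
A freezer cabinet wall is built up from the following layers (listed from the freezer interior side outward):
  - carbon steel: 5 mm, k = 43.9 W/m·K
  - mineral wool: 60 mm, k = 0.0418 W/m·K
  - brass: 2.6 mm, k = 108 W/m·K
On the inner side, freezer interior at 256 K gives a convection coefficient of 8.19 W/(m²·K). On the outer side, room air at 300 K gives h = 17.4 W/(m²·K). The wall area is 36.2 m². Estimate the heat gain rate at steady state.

Q ≈ 986 W

Treating each layer as a thermal resistance in series:
R_inner film = 1/(h_i·A) = 1/(8.19×36.2) = 0.003373 K/W
R_carbon steel = L/(kA) = 0.005/(43.9×36.2) = 3.146×10^-6 K/W
R_mineral wool = L/(kA) = 0.06/(0.0418×36.2) = 0.03965 K/W
R_brass = L/(kA) = 0.0026/(108×36.2) = 6.65×10^-7 K/W
R_outer film = 1/(h_o·A) = 1/(17.4×36.2) = 0.001588 K/W
R_total = 0.04462 K/W
Q = ΔT / R_total = 44 / 0.04462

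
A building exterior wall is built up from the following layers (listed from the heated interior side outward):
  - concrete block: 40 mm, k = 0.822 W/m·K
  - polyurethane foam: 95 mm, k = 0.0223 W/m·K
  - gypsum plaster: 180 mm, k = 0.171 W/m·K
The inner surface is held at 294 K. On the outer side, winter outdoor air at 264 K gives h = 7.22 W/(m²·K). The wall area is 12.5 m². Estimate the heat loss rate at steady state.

Series thermal resistances:
R_concrete block = L/(kA) = 0.04/(0.822×12.5) = 0.003893 K/W
R_polyurethane foam = L/(kA) = 0.095/(0.0223×12.5) = 0.3408 K/W
R_gypsum plaster = L/(kA) = 0.18/(0.171×12.5) = 0.08421 K/W
R_outer film = 1/(h_o·A) = 1/(7.22×12.5) = 0.01108 K/W
R_total = 0.44 K/W
Q = ΔT / R_total = 30 / 0.44

Q ≈ 68.2 W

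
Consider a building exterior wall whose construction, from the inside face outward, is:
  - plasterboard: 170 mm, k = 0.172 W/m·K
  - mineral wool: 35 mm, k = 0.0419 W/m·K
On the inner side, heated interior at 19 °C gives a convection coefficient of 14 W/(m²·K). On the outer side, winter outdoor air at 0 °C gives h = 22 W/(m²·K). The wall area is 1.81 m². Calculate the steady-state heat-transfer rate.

Series thermal resistances:
R_inner film = 1/(h_i·A) = 1/(14×1.81) = 0.03946 K/W
R_plasterboard = L/(kA) = 0.17/(0.172×1.81) = 0.5461 K/W
R_mineral wool = L/(kA) = 0.035/(0.0419×1.81) = 0.4615 K/W
R_outer film = 1/(h_o·A) = 1/(22×1.81) = 0.02511 K/W
R_total = 1.072 K/W
Q = ΔT / R_total = 19 / 1.072

Q ≈ 17.7 W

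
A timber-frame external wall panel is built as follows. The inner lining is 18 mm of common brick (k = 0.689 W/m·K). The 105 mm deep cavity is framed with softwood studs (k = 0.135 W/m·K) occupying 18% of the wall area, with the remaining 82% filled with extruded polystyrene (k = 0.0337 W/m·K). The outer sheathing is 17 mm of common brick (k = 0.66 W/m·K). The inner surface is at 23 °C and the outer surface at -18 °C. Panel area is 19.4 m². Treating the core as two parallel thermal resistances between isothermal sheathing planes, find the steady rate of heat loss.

Q ≈ 384 W

Sheathing layers in series; stud and cavity paths in parallel between them.
R_inner = 0.018/(0.689×19.4) = 0.001347 K/W
R_stud  = 0.105/(0.135×0.18×19.4) = 0.2227 K/W
R_cav   = 0.105/(0.0337×0.82×19.4) = 0.1959 K/W
1/R_core = 1/R_stud + 1/R_cav → R_core = 0.1042 K/W
R_outer = 0.017/(0.66×19.4) = 0.001328 K/W
R_total = 0.1069 K/W
Q = ΔT/R_total = 41/0.1069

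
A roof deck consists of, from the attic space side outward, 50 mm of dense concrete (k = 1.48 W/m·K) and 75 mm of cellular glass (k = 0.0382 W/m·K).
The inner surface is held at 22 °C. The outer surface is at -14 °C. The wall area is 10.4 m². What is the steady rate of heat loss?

Q ≈ 187 W

Series thermal resistances:
R_dense concrete = L/(kA) = 0.05/(1.48×10.4) = 0.003248 K/W
R_cellular glass = L/(kA) = 0.075/(0.0382×10.4) = 0.1888 K/W
R_total = 0.192 K/W
Q = ΔT / R_total = 36 / 0.192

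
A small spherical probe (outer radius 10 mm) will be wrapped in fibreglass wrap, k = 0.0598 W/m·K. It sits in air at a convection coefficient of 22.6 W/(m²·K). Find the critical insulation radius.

r_cr ≈ 5.29 mm

For a sphere r_cr = 2k/h = 2×0.0598/22.6
r_cr = 5.29 mm; since the bare radius (10 mm) is above r_cr, any added insulation will reduce heat loss.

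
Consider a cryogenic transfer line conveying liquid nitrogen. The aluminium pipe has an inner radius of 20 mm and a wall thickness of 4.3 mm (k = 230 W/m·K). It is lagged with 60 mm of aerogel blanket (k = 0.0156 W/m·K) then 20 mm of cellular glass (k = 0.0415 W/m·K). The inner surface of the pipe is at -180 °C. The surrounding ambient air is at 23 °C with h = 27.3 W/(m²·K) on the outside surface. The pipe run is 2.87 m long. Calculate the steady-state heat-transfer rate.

Q ≈ 43 W

For a radial system each layer contributes R = ln(r_out/r_in)/(2πkL); films add R = 1/(hA).
R_aluminium pipe wall = ln(24.3/20)/(2π×230×2.87) = 4.695×10^-5 K/W
R_aerogel blanket = ln(84.3/24.3)/(2π×0.0156×2.87) = 4.422 K/W
R_cellular glass = ln(104.3/84.3)/(2π×0.0415×2.87) = 0.2845 K/W
R_outer film = 1/(h_o·2πr_oL) = 1/(27.3×2π×0.1043×2.87) = 0.01948 K/W
R_total = 4.726 K/W
Q = ΔT/R_total = 203/4.726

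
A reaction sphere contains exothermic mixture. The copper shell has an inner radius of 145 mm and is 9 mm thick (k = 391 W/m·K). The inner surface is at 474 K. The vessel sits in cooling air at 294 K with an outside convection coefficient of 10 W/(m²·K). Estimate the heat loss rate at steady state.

For a spherical shell R = (1/r₁ − 1/r₂)/(4πk); film R = 1/(h·4πr²). In series:
R_copper shell = (1/0.145 − 1/0.154)/(4π×391) = 8.203×10^-5 K/W
R_outer film = 1/(h·4πr_o²) = 1/(10×4π×0.154²) = 0.3355 K/W
R_total = 0.3356 K/W
Q = ΔT/R_total = 180/0.3356

Q ≈ 536 W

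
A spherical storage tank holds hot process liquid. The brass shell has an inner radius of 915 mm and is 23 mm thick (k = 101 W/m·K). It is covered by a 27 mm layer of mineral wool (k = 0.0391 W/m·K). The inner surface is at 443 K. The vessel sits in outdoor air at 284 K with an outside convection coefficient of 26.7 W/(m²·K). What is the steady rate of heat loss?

Each spherical layer contributes R = (1/r_i − 1/r_o)/(4πk):
R_brass shell = (1/0.915 − 1/0.938)/(4π×101) = 2.111×10^-5 K/W
R_mineral wool = (1/0.938 − 1/0.965)/(4π×0.0391) = 0.06071 K/W
R_outer film = 1/(h·4πr_o²) = 1/(26.7×4π×0.965²) = 0.003201 K/W
R_total = 0.06393 K/W
Q = ΔT/R_total = 159/0.06393

Q ≈ 2490 W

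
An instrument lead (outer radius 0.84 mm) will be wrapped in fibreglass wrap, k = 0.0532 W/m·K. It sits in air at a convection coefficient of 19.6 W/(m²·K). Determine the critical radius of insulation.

For a cylinder r_cr = k/h = 0.0532/19.6
r_cr = 2.71 mm; since the bare radius (0.84 mm) is below r_cr, adding a thin layer of insulation will *increase* heat loss.

r_cr ≈ 2.71 mm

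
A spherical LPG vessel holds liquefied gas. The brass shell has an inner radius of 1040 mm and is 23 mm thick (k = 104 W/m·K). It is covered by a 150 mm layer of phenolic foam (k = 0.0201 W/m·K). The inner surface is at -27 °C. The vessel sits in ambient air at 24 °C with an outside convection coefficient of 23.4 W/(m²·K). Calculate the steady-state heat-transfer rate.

Q ≈ 110 W

For a spherical shell R = (1/r₁ − 1/r₂)/(4πk); film R = 1/(h·4πr²). In series:
R_brass shell = (1/1.04 − 1/1.063)/(4π×104) = 1.592×10^-5 K/W
R_phenolic foam = (1/1.063 − 1/1.213)/(4π×0.0201) = 0.4606 K/W
R_outer film = 1/(h·4πr_o²) = 1/(23.4×4π×1.213²) = 0.002311 K/W
R_total = 0.4629 K/W
Q = ΔT/R_total = 51/0.4629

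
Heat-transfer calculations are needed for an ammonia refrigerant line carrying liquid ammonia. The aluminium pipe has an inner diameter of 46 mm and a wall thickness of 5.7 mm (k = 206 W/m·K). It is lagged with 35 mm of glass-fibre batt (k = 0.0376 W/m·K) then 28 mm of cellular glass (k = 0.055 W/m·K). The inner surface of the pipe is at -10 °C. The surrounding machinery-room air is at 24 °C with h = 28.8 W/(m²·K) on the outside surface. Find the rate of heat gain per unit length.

Treating each annulus and film as a series resistance:
R_aluminium pipe wall = ln(28.7/23)/(2π×206×1) = 1.711×10^-4 K/W
R_glass-fibre batt = ln(63.7/28.7)/(2π×0.0376×1) = 3.375 K/W
R_cellular glass = ln(91.7/63.7)/(2π×0.055×1) = 1.054 K/W
R_outer film = 1/(h_o·2πr_oL) = 1/(28.8×2π×0.0917×1) = 0.06026 K/W
R_total = 4.49 K/W
Q = ΔT/R_total = 34/4.49

q′ ≈ 7.57 W/m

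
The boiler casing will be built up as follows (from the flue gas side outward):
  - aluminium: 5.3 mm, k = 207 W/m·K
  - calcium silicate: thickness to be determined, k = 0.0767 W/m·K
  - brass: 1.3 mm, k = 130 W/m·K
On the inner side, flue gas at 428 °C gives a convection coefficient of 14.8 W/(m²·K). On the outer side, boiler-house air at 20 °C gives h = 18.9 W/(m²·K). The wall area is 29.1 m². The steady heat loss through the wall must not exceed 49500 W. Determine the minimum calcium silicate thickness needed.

Series thermal resistances:
R_inner film = 1/(h_i·A) = 1/(14.8×29.1) = 0.002322 K/W
R_aluminium = L/(kA) = 0.0053/(207×29.1) = 8.799×10^-7 K/W
R_brass = L/(kA) = 0.0013/(130×29.1) = 3.436×10^-7 K/W
R_outer film = 1/(h_o·A) = 1/(18.9×29.1) = 0.001818 K/W
Sum of the known resistances R_other = 0.004141 K/W
Required total resistance R_tot = ΔT/Q_allow = 408/49500 = 0.008242 K/W
R_calcium silicate = R_tot − R_other = 0.004101 K/W
L = R·k·A = 0.004101×0.0767×29.1

L ≈ 9.15 mm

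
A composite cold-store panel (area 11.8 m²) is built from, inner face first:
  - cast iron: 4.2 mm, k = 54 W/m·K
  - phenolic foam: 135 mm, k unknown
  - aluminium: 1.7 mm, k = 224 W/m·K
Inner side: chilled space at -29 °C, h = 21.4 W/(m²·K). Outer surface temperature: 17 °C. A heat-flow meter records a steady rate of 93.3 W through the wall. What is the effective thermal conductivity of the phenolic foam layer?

k ≈ 0.0234 W/(m·K)

Treating each layer as a thermal resistance in series:
R_inner film = 1/(h_i·A) = 1/(21.4×11.8) = 0.00396 K/W
R_cast iron = L/(kA) = 0.0042/(54×11.8) = 6.591×10^-6 K/W
R_aluminium = L/(kA) = 0.0017/(224×11.8) = 6.432×10^-7 K/W
Sum of known resistances R_other = 0.003967 K/W
Total R = ΔT/Q = 46/93.3 = 0.493 K/W
R_phenolic foam = R_total − R_other = 0.4891 K/W
k = L/(R·A) = 0.135/(0.4891×11.8)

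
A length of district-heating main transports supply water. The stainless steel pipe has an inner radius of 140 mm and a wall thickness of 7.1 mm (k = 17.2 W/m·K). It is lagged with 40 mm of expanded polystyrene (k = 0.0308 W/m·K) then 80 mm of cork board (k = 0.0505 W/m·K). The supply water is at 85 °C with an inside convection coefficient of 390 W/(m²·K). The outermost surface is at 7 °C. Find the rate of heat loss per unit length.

Treating each annulus and film as a series resistance:
R_inner film = 1/(h_i·2πr₁L) = 1/(390×2π×0.14×1) = 0.002915 K/W
R_stainless steel pipe wall = ln(147.1/140)/(2π×17.2×1) = 4.578×10^-4 K/W
R_expanded polystyrene = ln(187.1/147.1)/(2π×0.0308×1) = 1.243 K/W
R_cork board = ln(267.1/187.1)/(2π×0.0505×1) = 1.122 K/W
R_total = 2.368 K/W
Q = ΔT/R_total = 78/2.368

q′ ≈ 32.9 W/m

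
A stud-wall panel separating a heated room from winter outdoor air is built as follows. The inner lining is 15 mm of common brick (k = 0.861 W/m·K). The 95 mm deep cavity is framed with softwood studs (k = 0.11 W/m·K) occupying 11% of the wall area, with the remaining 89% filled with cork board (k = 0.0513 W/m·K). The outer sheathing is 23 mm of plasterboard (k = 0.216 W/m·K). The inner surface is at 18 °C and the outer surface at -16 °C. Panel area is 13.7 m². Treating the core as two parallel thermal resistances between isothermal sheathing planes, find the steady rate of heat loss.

Q ≈ 263 W

Sheathing layers in series; stud and cavity paths in parallel between them.
R_inner = 0.015/(0.861×13.7) = 0.001272 K/W
R_stud  = 0.095/(0.11×0.11×13.7) = 0.5731 K/W
R_cav   = 0.095/(0.0513×0.89×13.7) = 0.1519 K/W
1/R_core = 1/R_stud + 1/R_cav → R_core = 0.1201 K/W
R_outer = 0.023/(0.216×13.7) = 0.007772 K/W
R_total = 0.1291 K/W
Q = ΔT/R_total = 34/0.1291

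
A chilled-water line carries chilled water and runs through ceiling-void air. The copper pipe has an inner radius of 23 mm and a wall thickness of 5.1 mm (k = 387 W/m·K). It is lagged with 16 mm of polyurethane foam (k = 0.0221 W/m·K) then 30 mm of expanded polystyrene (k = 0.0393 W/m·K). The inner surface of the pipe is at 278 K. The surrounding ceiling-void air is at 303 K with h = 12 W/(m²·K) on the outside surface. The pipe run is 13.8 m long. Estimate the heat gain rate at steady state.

Q ≈ 62.4 W

For a radial system each layer contributes R = ln(r_out/r_in)/(2πkL); films add R = 1/(hA).
R_copper pipe wall = ln(28.1/23)/(2π×387×13.8) = 5.968×10^-6 K/W
R_polyurethane foam = ln(44.1/28.1)/(2π×0.0221×13.8) = 0.2352 K/W
R_expanded polystyrene = ln(74.1/44.1)/(2π×0.0393×13.8) = 0.1523 K/W
R_outer film = 1/(h_o·2πr_oL) = 1/(12×2π×0.0741×13.8) = 0.01297 K/W
R_total = 0.4005 K/W
Q = ΔT/R_total = 25/0.4005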